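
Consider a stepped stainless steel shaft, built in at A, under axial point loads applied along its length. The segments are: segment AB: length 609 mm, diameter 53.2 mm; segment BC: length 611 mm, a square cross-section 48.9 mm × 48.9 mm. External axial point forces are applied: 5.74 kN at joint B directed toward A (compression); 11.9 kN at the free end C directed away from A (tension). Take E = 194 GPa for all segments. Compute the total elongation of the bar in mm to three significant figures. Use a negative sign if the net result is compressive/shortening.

0.0244 mm

Internal axial forces (sectioning from the free end, tension +): N_BC = 11.9 kN, N_AB = 6.16 kN.
A_AB = 2223 mm².
A_BC = 2391 mm².
δ_AB = 6160·609/(2223·194000) = 0.008699 mm
δ_BC = 11900·611/(2391·194000) = 0.01567 mm
δ = Σδ_i = 0.02437 mm.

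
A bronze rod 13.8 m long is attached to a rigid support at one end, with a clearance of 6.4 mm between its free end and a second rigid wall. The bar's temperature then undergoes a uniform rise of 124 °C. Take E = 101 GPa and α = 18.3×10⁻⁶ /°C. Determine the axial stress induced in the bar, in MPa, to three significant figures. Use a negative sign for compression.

-182 MPa

Free thermal expansion αLΔT = 18.3e-6 · 13800 · 124 = 31.31 mm.
The walls engage after the gap closes; constrained expansion = 31.31 − 6.4 = 24.91 mm.
The walls impose strain ε = −(24.91)/13800 = -1.8054e-03; σ = Eε = 101000 · -1.8054e-03 = -182.3 MPa.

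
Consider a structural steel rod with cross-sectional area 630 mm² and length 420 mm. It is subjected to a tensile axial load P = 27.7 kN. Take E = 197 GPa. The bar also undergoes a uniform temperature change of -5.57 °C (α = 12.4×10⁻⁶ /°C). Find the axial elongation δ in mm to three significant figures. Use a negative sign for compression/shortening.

0.0647 mm

δ_mech = NL/(AE) = 27700·420/(630·197000) = 0.09374 mm.
δ_thermal = αLΔT = 12.4e-6·420·-5.57 = -0.02901 mm.
δ = δ_mech + δ_thermal = 0.06473 mm.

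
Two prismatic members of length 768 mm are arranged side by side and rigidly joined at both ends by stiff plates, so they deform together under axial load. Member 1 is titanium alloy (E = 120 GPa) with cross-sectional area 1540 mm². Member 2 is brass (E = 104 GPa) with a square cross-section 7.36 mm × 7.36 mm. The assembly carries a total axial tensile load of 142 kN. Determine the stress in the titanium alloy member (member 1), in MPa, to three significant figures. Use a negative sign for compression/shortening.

89.5 MPa

A_2 = 54.17 mm².
Equal strain + equilibrium ⇒ each member carries load in proportion to AE: A₁E₁ = 184800000 N, A₂E₂ = 5634000 N, ΣAE = 190400000 N.
σ₁ = P·E₁/ΣAE = 142000·120000/190400000 = 89.48 MPa.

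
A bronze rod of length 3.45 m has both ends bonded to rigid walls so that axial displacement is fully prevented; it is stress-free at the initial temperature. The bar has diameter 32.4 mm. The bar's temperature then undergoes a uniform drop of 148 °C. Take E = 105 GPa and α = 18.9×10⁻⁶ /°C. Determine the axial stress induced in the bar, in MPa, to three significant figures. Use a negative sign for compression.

Free thermal expansion αLΔT = 18.9e-6 · 3450 · -148 = -9.65 mm.
The walls impose strain ε = −(-9.65)/3450 = 2.7972e-03; σ = Eε = 105000 · 2.7972e-03 = 293.7 MPa.

294 MPa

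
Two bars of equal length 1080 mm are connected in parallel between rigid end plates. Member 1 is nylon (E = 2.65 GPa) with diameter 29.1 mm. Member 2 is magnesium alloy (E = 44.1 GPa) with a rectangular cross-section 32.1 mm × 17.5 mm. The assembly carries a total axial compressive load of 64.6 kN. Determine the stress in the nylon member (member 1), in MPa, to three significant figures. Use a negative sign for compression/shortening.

A_1 = 665.1 mm².
A_2 = 561.8 mm².
Equal strain + equilibrium ⇒ each member carries load in proportion to AE: A₁E₁ = 1762000 N, A₂E₂ = 24770000 N, ΣAE = 26540000 N.
σ₁ = P·E₁/ΣAE = -64600·2650/26540000 = -6.451 MPa.

-6.45 MPa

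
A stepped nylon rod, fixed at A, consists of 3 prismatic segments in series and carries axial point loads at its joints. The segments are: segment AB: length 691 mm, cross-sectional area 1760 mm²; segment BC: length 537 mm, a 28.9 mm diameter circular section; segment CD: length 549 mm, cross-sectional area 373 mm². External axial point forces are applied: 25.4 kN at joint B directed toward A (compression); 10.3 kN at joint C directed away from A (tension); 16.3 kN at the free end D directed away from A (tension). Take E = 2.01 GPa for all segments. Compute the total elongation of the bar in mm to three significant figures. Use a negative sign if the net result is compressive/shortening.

Internal axial forces (sectioning from the free end, tension +): N_CD = 16.3 kN, N_BC = 26.6 kN, N_AB = 1.2 kN.
A_BC = 656 mm².
δ_AB = 1200·691/(1760·2010) = 0.2344 mm
δ_BC = 26600·537/(656·2010) = 10.83 mm
δ_CD = 16300·549/(373·2010) = 11.94 mm
δ = Σδ_i = 23 mm.

23.0 mm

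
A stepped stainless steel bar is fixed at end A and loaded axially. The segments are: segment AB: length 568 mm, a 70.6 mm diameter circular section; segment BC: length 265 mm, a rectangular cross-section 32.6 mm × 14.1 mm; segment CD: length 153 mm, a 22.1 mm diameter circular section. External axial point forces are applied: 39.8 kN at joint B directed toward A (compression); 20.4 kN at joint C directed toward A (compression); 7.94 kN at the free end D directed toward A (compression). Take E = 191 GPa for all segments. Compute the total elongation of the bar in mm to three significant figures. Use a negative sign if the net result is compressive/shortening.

-0.154 mm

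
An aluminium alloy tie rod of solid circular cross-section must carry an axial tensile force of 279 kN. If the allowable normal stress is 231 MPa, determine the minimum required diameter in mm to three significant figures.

39.2 mm

Required area A ≥ P/σ_allow = 279000/231 = 1208 mm².
For a solid circular section, d ≥ √(4A/π) = 39.21 mm.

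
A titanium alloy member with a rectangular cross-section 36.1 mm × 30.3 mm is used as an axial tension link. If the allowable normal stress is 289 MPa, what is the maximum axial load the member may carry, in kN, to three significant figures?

316 kN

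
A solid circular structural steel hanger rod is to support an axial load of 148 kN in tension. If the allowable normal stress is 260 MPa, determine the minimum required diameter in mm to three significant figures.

26.9 mm

Required area A ≥ P/σ_allow = 148000/260 = 569.2 mm².
For a solid circular section, d ≥ √(4A/π) = 26.92 mm.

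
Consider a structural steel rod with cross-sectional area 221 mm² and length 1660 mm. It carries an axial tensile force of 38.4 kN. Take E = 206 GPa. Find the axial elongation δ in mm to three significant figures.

δ_mech = NL/(AE) = 38400·1660/(221·206000) = 1.4 mm.

1.40 mm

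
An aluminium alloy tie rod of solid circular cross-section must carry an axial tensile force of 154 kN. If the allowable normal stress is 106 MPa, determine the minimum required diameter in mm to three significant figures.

43.0 mm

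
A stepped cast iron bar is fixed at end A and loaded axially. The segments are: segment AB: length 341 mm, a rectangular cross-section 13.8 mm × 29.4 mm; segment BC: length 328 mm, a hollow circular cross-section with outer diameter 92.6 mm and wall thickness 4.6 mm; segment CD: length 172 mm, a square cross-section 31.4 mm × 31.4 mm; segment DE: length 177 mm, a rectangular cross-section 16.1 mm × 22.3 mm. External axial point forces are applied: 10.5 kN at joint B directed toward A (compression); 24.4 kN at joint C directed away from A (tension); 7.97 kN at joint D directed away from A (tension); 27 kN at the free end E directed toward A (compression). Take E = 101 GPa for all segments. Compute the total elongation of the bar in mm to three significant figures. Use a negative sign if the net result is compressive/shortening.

Internal axial forces (sectioning from the free end, tension +): N_DE = -27 kN, N_CD = -19.03 kN, N_BC = 5.37 kN, N_AB = -5.13 kN.
A_AB = 405.7 mm².
A_BC = 1272 mm².
A_CD = 986 mm².
A_DE = 359 mm².
δ_AB = -5130·341/(405.7·101000) = -0.04269 mm
δ_BC = 5370·328/(1272·101000) = 0.01371 mm
δ_CD = -19030·172/(986·101000) = -0.03287 mm
δ_DE = -27000·177/(359·101000) = -0.1318 mm
δ = Σδ_i = -0.1936 mm.

-0.194 mm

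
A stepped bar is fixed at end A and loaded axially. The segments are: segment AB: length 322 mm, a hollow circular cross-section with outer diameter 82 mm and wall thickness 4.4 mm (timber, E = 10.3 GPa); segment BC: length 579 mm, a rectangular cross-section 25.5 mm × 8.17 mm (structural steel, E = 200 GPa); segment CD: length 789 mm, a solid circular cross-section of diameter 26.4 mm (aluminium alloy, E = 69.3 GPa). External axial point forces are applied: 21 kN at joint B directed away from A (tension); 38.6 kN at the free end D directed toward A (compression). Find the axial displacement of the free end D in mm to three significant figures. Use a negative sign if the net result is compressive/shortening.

Internal axial forces (sectioning from the free end, tension +): N_CD = -38.6 kN, N_BC = -38.6 kN, N_AB = -17.6 kN.
A_AB = 1073 mm².
A_BC = 208.3 mm².
A_CD = 547.4 mm².
δ_AB = -17600·322/(1073·10300) = -0.5129 mm
δ_BC = -38600·579/(208.3·200000) = -0.5364 mm
δ_CD = -38600·789/(547.4·69300) = -0.8028 mm
δ = Σδ_i = -1.852 mm.

-1.85 mm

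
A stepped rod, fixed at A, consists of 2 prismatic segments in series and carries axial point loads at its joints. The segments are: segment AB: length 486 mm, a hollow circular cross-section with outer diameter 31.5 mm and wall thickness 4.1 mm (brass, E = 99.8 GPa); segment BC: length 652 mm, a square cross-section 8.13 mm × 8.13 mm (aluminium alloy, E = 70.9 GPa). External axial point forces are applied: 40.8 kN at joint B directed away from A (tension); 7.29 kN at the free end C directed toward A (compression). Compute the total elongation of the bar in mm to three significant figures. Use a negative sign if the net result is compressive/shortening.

-0.552 mm

Internal axial forces (sectioning from the free end, tension +): N_BC = -7.29 kN, N_AB = 33.51 kN.
A_AB = 352.9 mm².
A_BC = 66.1 mm².
δ_AB = 33510·486/(352.9·99800) = 0.4624 mm
δ_BC = -7290·652/(66.1·70900) = -1.014 mm
δ = Σδ_i = -0.5519 mm.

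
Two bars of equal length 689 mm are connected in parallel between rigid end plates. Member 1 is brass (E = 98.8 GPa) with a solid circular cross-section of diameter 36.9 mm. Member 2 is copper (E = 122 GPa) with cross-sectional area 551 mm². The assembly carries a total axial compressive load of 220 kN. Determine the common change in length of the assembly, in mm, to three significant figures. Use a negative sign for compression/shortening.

A_1 = 1069 mm².
Equal strain + equilibrium ⇒ each member carries load in proportion to AE: A₁E₁ = 105700000 N, A₂E₂ = 67220000 N, ΣAE = 172900000 N.
δ = PL/ΣAE = -220000·689/172900000 = -0.8768 mm.

-0.877 mm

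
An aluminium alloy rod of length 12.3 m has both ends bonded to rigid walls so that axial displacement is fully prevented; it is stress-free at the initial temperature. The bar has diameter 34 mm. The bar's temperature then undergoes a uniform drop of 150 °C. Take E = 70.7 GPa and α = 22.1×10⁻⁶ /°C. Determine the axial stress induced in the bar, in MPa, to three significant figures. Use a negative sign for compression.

234 MPa

Free thermal expansion αLΔT = 22.1e-6 · 12300 · -150 = -40.77 mm.
The walls impose strain ε = −(-40.77)/12300 = 3.3150e-03; σ = Eε = 70700 · 3.3150e-03 = 234.4 MPa.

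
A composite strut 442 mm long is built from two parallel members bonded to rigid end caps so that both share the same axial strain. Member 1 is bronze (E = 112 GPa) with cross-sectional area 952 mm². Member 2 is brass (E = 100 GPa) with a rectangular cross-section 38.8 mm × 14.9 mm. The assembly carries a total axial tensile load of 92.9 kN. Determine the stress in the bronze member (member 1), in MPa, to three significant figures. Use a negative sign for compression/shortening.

A_2 = 578.1 mm².
Equal strain + equilibrium ⇒ each member carries load in proportion to AE: A₁E₁ = 106600000 N, A₂E₂ = 57810000 N, ΣAE = 164400000 N.
σ₁ = P·E₁/ΣAE = 92900·112000/164400000 = 63.28 MPa.

63.3 MPa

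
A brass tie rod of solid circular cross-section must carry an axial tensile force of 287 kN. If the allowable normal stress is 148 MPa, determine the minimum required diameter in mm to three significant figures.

Required area A ≥ P/σ_allow = 287000/148 = 1939 mm².
For a solid circular section, d ≥ √(4A/π) = 49.69 mm.

49.7 mm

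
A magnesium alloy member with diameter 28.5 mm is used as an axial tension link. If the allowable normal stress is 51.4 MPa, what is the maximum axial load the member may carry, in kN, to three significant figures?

A = 637.9 mm².
P_max = σ_allow · A = 51.4 · 637.9 = 32790 N = 32.79 kN.

32.8 kN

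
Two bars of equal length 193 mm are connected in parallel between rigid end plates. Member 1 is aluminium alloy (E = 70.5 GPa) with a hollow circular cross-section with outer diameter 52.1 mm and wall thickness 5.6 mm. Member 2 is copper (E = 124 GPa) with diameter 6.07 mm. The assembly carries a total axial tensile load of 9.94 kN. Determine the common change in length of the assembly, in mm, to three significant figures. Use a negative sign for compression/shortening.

0.0313 mm

A_1 = 818.1 mm².
A_2 = 28.94 mm².
Equal strain + equilibrium ⇒ each member carries load in proportion to AE: A₁E₁ = 57670000 N, A₂E₂ = 3588000 N, ΣAE = 61260000 N.
δ = PL/ΣAE = 9940·193/61260000 = 0.03131 mm.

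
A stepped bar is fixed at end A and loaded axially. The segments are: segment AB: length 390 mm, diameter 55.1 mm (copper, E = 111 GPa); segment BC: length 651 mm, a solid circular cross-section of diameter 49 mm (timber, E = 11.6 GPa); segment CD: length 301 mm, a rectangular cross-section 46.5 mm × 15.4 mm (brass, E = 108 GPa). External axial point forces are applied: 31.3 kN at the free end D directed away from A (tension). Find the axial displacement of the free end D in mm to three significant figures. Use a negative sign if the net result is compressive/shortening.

1.10 mm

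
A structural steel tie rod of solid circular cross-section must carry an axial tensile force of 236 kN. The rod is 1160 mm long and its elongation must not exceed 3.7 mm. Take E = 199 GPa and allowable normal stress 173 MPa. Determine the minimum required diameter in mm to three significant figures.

41.7 mm

Required area A ≥ P/σ_allow = 236000/173 = 1364 mm².
For a solid circular section, d ≥ √(4A/π) = 41.68 mm.
Elongation limit: A ≥ PL/(Eδ_allow) = 236000·1160/(199000·3.7) = 371.8 mm² ⇒ d ≥ 21.76 mm.
The stress limit governs.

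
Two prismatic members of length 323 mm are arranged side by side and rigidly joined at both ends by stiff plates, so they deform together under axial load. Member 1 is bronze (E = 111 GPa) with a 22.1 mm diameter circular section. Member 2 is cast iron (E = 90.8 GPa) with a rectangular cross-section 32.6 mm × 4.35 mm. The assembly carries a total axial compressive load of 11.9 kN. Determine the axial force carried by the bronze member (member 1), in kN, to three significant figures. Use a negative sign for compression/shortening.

A_1 = 383.6 mm².
A_2 = 141.8 mm².
Equal strain + equilibrium ⇒ each member carries load in proportion to AE: A₁E₁ = 42580000 N, A₂E₂ = 12880000 N, ΣAE = 55460000 N.
F₁ = P·A₁E₁/ΣAE = -11900·42580000/55460000 = -9137 N.

-9.14 kN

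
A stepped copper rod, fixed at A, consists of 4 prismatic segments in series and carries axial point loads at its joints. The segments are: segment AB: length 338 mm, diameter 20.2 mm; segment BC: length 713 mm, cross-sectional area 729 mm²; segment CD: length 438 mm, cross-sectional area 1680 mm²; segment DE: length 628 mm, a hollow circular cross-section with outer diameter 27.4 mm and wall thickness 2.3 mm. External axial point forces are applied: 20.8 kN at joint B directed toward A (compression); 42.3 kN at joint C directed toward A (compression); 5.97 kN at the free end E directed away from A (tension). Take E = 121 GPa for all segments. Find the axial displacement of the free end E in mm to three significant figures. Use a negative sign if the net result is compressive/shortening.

Internal axial forces (sectioning from the free end, tension +): N_DE = 5.97 kN, N_CD = 5.97 kN, N_BC = -36.33 kN, N_AB = -57.13 kN.
A_AB = 320.5 mm².
A_DE = 181.4 mm².
δ_AB = -57130·338/(320.5·121000) = -0.498 mm
δ_BC = -36330·713/(729·121000) = -0.2937 mm
δ_CD = 5970·438/(1680·121000) = 0.01286 mm
δ_DE = 5970·628/(181.4·121000) = 0.1708 mm
δ = Σδ_i = -0.6079 mm.

-0.608 mm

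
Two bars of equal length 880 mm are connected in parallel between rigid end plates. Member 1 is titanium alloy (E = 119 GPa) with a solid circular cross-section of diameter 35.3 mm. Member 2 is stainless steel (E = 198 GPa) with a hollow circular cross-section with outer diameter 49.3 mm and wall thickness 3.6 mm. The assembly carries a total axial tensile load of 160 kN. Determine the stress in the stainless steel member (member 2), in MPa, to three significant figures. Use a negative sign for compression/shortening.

145 MPa

A_1 = 978.7 mm².
A_2 = 516.9 mm².
Equal strain + equilibrium ⇒ each member carries load in proportion to AE: A₁E₁ = 116500000 N, A₂E₂ = 102300000 N, ΣAE = 218800000 N.
σ₂ = P·E₂/ΣAE = 160000·198000/218800000 = 144.8 MPa.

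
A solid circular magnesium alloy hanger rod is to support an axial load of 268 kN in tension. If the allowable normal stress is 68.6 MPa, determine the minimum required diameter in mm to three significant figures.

70.5 mm

Required area A ≥ P/σ_allow = 268000/68.6 = 3907 mm².
For a solid circular section, d ≥ √(4A/π) = 70.53 mm.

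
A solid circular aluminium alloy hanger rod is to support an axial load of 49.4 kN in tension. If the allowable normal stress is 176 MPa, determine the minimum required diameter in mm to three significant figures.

18.9 mm

Required area A ≥ P/σ_allow = 49400/176 = 280.7 mm².
For a solid circular section, d ≥ √(4A/π) = 18.9 mm.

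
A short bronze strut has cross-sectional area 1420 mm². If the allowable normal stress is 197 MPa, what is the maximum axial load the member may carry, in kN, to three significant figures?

280 kN

P_max = σ_allow · A = 197 · 1420 = 279700 N = 279.7 kN.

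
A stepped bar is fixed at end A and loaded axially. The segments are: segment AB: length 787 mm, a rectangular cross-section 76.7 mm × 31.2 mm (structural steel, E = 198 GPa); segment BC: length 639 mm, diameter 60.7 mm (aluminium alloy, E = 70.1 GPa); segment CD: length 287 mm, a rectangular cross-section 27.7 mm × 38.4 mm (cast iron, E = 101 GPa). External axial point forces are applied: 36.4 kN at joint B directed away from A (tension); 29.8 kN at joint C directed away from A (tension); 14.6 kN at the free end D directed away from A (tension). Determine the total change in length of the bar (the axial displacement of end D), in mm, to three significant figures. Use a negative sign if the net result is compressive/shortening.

0.313 mm

Internal axial forces (sectioning from the free end, tension +): N_CD = 14.6 kN, N_BC = 44.4 kN, N_AB = 80.8 kN.
A_AB = 2393 mm².
A_BC = 2894 mm².
A_CD = 1064 mm².
δ_AB = 80800·787/(2393·198000) = 0.1342 mm
δ_BC = 44400·639/(2894·70100) = 0.1399 mm
δ_CD = 14600·287/(1064·101000) = 0.039 mm
δ = Σδ_i = 0.3131 mm.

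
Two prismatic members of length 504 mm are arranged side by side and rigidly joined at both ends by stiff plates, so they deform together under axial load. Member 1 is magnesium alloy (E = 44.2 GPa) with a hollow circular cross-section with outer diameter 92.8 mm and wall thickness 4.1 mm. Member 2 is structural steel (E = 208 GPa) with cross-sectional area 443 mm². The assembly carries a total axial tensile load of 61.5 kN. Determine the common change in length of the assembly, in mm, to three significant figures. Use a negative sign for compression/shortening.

0.217 mm

A_1 = 1143 mm².
Equal strain + equilibrium ⇒ each member carries load in proportion to AE: A₁E₁ = 50500000 N, A₂E₂ = 92140000 N, ΣAE = 142600000 N.
δ = PL/ΣAE = 61500·504/142600000 = 0.2173 mm.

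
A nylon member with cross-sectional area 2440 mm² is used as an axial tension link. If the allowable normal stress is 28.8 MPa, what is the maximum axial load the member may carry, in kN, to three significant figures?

70.3 kN

P_max = σ_allow · A = 28.8 · 2440 = 70270 N = 70.27 kN.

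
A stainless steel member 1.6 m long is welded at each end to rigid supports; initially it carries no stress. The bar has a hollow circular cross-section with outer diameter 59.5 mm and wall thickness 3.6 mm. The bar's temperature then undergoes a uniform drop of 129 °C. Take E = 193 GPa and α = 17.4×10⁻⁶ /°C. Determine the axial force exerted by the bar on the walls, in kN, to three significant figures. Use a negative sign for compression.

Free thermal expansion αLΔT = 17.4e-6 · 1600 · -129 = -3.591 mm.
The walls impose strain ε = −(-3.591)/1600 = 2.2446e-03; σ = Eε = 193000 · 2.2446e-03 = 433.2 MPa.
Wall reaction R = σ·A = 433.2·632.2 = 273900 N = 273.9 kN.

274 kN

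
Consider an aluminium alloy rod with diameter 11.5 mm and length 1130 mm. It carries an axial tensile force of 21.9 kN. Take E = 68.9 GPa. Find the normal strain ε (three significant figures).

0.00306

A = 103.9 mm².
σ = N/A = 210.8 MPa; ε = σ/E = 210.8/68900 = 3.060e-03.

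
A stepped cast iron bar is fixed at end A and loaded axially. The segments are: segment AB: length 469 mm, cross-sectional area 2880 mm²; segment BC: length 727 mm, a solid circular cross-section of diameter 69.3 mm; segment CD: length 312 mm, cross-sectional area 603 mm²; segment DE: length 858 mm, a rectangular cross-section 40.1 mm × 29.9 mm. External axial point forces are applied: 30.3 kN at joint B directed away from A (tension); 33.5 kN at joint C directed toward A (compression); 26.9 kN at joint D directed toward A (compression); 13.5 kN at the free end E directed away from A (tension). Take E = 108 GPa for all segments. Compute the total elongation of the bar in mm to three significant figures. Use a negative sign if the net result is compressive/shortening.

Internal axial forces (sectioning from the free end, tension +): N_DE = 13.5 kN, N_CD = -13.4 kN, N_BC = -46.9 kN, N_AB = -16.6 kN.
A_BC = 3772 mm².
A_DE = 1199 mm².
δ_AB = -16600·469/(2880·108000) = -0.02503 mm
δ_BC = -46900·727/(3772·108000) = -0.0837 mm
δ_CD = -13400·312/(603·108000) = -0.0642 mm
δ_DE = 13500·858/(1199·108000) = 0.08945 mm
δ = Σδ_i = -0.08348 mm.

-0.0835 mm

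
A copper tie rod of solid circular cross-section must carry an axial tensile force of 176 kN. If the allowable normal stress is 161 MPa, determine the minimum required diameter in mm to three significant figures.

37.3 mm

Required area A ≥ P/σ_allow = 176000/161 = 1093 mm².
For a solid circular section, d ≥ √(4A/π) = 37.31 mm.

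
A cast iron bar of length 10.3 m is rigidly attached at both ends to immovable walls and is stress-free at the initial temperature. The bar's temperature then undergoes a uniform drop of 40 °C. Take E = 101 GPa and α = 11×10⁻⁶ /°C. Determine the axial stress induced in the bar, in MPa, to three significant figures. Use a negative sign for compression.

Free thermal expansion αLΔT = 11e-6 · 10300 · -40 = -4.532 mm.
The walls impose strain ε = −(-4.532)/10300 = 4.4000e-04; σ = Eε = 101000 · 4.4000e-04 = 44.44 MPa.

44.4 MPa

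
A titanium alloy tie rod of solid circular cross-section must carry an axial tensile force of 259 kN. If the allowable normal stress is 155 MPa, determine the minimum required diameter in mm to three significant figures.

46.1 mm

Required area A ≥ P/σ_allow = 259000/155 = 1671 mm².
For a solid circular section, d ≥ √(4A/π) = 46.13 mm.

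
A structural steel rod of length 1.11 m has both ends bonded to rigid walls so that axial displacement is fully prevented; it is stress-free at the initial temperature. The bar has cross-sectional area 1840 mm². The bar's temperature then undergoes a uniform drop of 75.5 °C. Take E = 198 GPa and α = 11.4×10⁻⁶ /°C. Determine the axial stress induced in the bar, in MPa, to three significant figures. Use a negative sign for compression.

170 MPa

Free thermal expansion αLΔT = 11.4e-6 · 1110 · -75.5 = -0.9554 mm.
The walls impose strain ε = −(-0.9554)/1110 = 8.6070e-04; σ = Eε = 198000 · 8.6070e-04 = 170.4 MPa.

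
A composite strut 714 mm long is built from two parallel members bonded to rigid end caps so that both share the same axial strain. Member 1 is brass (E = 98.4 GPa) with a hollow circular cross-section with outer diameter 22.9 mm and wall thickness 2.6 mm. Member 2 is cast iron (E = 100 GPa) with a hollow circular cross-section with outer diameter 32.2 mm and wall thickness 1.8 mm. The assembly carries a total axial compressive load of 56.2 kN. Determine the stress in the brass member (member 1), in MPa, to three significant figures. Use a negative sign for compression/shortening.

-165 MPa

A_1 = 165.8 mm².
A_2 = 171.9 mm².
Equal strain + equilibrium ⇒ each member carries load in proportion to AE: A₁E₁ = 16320000 N, A₂E₂ = 17190000 N, ΣAE = 33510000 N.
σ₁ = P·E₁/ΣAE = -56200·98400/33510000 = -165 MPa.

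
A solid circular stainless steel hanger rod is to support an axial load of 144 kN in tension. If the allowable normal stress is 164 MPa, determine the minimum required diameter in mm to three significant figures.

Required area A ≥ P/σ_allow = 144000/164 = 878 mm².
For a solid circular section, d ≥ √(4A/π) = 33.44 mm.

33.4 mm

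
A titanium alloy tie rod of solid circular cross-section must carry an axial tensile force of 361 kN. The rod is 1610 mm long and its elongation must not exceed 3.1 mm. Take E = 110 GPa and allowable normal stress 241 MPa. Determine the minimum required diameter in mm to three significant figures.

46.6 mm

Required area A ≥ P/σ_allow = 361000/241 = 1498 mm².
For a solid circular section, d ≥ √(4A/π) = 43.67 mm.
Elongation limit: A ≥ PL/(Eδ_allow) = 361000·1610/(110000·3.1) = 1704 mm² ⇒ d ≥ 46.58 mm.
The elongation limit governs.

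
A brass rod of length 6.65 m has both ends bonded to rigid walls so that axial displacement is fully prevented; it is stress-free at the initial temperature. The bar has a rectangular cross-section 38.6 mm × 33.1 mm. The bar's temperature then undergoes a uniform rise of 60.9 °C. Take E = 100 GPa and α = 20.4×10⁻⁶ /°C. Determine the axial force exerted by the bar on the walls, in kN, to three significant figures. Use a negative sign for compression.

Free thermal expansion αLΔT = 20.4e-6 · 6650 · 60.9 = 8.262 mm.
The walls impose strain ε = −(8.262)/6650 = -1.2424e-03; σ = Eε = 100000 · -1.2424e-03 = -124.2 MPa.
Wall reaction R = σ·A = -124.2·1278 = -158700 N = -158.7 kN.

-159 kN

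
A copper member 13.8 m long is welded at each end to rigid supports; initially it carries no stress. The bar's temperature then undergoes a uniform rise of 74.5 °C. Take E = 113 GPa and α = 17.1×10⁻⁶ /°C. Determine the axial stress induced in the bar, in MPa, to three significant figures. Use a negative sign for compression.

Free thermal expansion αLΔT = 17.1e-6 · 13800 · 74.5 = 17.58 mm.
The walls impose strain ε = −(17.58)/13800 = -1.2740e-03; σ = Eε = 113000 · -1.2740e-03 = -144 MPa.

-144 MPa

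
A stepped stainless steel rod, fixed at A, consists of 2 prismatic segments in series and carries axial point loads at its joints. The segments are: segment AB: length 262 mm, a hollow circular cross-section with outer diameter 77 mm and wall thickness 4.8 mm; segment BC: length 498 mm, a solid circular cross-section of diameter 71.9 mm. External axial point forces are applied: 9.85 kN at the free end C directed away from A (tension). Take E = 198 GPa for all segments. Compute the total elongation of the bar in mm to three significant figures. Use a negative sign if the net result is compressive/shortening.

Internal axial forces (sectioning from the free end, tension +): N_BC = 9.85 kN, N_AB = 9.85 kN.
A_AB = 1089 mm².
A_BC = 4060 mm².
δ_AB = 9850·262/(1089·198000) = 0.01197 mm
δ_BC = 9850·498/(4060·198000) = 0.006102 mm
δ = Σδ_i = 0.01807 mm.

0.0181 mm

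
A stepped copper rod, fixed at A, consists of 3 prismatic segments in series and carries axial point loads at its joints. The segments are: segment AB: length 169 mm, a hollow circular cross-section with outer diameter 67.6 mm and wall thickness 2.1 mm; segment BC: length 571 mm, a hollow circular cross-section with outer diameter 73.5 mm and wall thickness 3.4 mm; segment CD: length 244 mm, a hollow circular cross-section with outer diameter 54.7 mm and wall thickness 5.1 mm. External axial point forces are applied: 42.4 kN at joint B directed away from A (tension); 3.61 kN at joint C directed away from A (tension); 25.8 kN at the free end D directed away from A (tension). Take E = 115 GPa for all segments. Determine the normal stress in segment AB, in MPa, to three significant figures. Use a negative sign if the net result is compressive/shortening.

166 MPa

Internal axial forces (sectioning from the free end, tension +): N_CD = 25.8 kN, N_BC = 29.41 kN, N_AB = 71.81 kN.
A_AB = 432.1 mm².
σ_AB = N_AB/A_AB = 71810/432.1 = 166.2 MPa.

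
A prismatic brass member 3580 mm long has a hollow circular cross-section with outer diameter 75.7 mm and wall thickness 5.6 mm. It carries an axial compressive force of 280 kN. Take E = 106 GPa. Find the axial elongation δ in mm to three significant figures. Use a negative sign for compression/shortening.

-7.67 mm

A = 1233 mm².
δ_mech = NL/(AE) = -280000·3580/(1233·106000) = -7.668 mm.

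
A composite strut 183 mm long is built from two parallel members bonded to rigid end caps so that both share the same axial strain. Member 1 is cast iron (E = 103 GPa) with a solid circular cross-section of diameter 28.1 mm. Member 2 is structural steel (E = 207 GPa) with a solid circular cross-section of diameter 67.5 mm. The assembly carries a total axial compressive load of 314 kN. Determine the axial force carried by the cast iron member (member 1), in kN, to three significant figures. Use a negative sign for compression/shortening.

A_1 = 620.2 mm².
A_2 = 3578 mm².
Equal strain + equilibrium ⇒ each member carries load in proportion to AE: A₁E₁ = 63880000 N, A₂E₂ = 740700000 N, ΣAE = 804600000 N.
F₁ = P·A₁E₁/ΣAE = -314000·63880000/804600000 = -24930 N.

-24.9 kN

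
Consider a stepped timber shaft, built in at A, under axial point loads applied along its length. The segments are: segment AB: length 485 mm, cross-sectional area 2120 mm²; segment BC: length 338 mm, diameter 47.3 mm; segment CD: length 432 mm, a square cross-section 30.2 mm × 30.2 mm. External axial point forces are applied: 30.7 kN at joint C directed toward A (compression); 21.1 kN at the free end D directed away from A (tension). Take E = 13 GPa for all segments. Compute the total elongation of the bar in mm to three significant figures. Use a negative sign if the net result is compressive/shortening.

0.458 mm

Internal axial forces (sectioning from the free end, tension +): N_CD = 21.1 kN, N_BC = -9.6 kN, N_AB = -9.6 kN.
A_BC = 1757 mm².
A_CD = 912 mm².
δ_AB = -9600·485/(2120·13000) = -0.1689 mm
δ_BC = -9600·338/(1757·13000) = -0.142 mm
δ_CD = 21100·432/(912·13000) = 0.7688 mm
δ = Σδ_i = 0.4578 mm.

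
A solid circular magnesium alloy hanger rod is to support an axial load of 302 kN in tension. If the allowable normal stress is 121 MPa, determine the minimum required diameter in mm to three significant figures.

56.4 mm

Required area A ≥ P/σ_allow = 302000/121 = 2496 mm².
For a solid circular section, d ≥ √(4A/π) = 56.37 mm.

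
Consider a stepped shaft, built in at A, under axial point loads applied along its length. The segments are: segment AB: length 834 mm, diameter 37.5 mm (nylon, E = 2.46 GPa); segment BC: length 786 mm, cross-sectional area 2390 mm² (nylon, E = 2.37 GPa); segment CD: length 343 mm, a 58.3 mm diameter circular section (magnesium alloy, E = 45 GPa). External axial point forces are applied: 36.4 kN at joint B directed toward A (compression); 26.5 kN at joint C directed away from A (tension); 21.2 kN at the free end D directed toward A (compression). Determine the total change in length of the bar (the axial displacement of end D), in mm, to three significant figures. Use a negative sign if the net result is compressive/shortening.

Internal axial forces (sectioning from the free end, tension +): N_CD = -21.2 kN, N_BC = 5.3 kN, N_AB = -31.1 kN.
A_AB = 1104 mm².
A_CD = 2669 mm².
δ_AB = -31100·834/(1104·2460) = -9.546 mm
δ_BC = 5300·786/(2390·2370) = 0.7354 mm
δ_CD = -21200·343/(2669·45000) = -0.06053 mm
δ = Σδ_i = -8.871 mm.

-8.87 mm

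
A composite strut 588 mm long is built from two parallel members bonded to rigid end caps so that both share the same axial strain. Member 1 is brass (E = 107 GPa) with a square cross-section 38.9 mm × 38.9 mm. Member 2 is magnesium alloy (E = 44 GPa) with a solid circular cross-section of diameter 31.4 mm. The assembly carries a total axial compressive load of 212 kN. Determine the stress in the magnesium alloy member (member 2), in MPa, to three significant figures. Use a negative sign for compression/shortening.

-47.6 MPa

A_1 = 1513 mm².
A_2 = 774.4 mm².
Equal strain + equilibrium ⇒ each member carries load in proportion to AE: A₁E₁ = 161900000 N, A₂E₂ = 34070000 N, ΣAE = 196000000 N.
σ₂ = P·E₂/ΣAE = -212000·44000/196000000 = -47.6 MPa.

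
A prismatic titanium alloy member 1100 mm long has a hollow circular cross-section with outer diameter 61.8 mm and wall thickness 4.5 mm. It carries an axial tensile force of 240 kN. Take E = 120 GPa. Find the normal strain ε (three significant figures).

0.00247

A = 810.1 mm².
σ = N/A = 296.3 MPa; ε = σ/E = 296.3/120000 = 2.469e-03.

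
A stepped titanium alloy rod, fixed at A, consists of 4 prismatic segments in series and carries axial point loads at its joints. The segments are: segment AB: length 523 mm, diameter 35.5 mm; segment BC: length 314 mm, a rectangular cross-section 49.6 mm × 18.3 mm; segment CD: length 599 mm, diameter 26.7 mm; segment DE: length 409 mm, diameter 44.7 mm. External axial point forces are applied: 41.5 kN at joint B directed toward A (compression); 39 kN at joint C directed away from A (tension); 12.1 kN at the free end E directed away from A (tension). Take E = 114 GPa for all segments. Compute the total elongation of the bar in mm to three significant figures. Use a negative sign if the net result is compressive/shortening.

0.341 mm

Internal axial forces (sectioning from the free end, tension +): N_DE = 12.1 kN, N_CD = 12.1 kN, N_BC = 51.1 kN, N_AB = 9.6 kN.
A_AB = 989.8 mm².
A_BC = 907.7 mm².
A_CD = 559.9 mm².
A_DE = 1569 mm².
δ_AB = 9600·523/(989.8·114000) = 0.0445 mm
δ_BC = 51100·314/(907.7·114000) = 0.1551 mm
δ_CD = 12100·599/(559.9·114000) = 0.1136 mm
δ_DE = 12100·409/(1569·114000) = 0.02766 mm
δ = Σδ_i = 0.3408 mm.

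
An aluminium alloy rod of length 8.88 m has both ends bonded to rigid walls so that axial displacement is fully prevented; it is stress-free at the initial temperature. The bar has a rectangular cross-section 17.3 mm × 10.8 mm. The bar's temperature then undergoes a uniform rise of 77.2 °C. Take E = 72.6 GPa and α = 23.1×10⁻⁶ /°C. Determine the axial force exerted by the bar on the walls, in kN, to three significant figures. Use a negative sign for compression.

Free thermal expansion αLΔT = 23.1e-6 · 8880 · 77.2 = 15.84 mm.
The walls impose strain ε = −(15.84)/8880 = -1.7833e-03; σ = Eε = 72600 · -1.7833e-03 = -129.5 MPa.
Wall reaction R = σ·A = -129.5·186.8 = -24190 N = -24.19 kN.

-24.2 kN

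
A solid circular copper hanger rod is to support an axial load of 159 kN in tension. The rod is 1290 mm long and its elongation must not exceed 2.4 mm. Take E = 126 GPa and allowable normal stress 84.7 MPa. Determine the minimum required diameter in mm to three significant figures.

48.9 mm

Required area A ≥ P/σ_allow = 159000/84.7 = 1877 mm².
For a solid circular section, d ≥ √(4A/π) = 48.89 mm.
Elongation limit: A ≥ PL/(Eδ_allow) = 159000·1290/(126000·2.4) = 678.3 mm² ⇒ d ≥ 29.39 mm.
The stress limit governs.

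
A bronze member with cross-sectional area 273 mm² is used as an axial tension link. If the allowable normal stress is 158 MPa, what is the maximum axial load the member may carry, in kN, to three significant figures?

43.1 kN

P_max = σ_allow · A = 158 · 273 = 43130 N = 43.13 kN.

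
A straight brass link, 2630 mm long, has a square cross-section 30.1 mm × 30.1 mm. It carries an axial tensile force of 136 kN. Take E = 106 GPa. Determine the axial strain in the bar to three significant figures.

0.00142

A = 906 mm².
σ = N/A = 150.1 MPa; ε = σ/E = 150.1/106000 = 1.416e-03.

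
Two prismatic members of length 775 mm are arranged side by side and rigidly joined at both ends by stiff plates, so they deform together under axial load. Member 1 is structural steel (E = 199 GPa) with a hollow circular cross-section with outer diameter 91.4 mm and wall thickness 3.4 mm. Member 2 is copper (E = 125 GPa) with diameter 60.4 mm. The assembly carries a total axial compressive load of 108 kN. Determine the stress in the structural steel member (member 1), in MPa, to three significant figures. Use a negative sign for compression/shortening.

-39.4 MPa

A_1 = 940 mm².
A_2 = 2865 mm².
Equal strain + equilibrium ⇒ each member carries load in proportion to AE: A₁E₁ = 187100000 N, A₂E₂ = 358200000 N, ΣAE = 545200000 N.
σ₁ = P·E₁/ΣAE = -108000·199000/545200000 = -39.42 MPa.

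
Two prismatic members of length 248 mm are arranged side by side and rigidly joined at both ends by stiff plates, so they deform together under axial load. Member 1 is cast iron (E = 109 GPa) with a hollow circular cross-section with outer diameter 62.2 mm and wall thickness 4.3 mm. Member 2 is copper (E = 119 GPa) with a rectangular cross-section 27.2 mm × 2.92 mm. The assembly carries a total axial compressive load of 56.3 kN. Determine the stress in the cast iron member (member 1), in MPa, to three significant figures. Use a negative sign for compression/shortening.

A_1 = 782.2 mm².
A_2 = 79.42 mm².
Equal strain + equilibrium ⇒ each member carries load in proportion to AE: A₁E₁ = 85260000 N, A₂E₂ = 9451000 N, ΣAE = 94710000 N.
σ₁ = P·E₁/ΣAE = -56300·109000/94710000 = -64.8 MPa.

-64.8 MPa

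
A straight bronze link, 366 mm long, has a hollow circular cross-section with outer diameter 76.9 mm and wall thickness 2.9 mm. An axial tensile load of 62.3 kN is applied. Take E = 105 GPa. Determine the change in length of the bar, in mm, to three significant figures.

A = 674.2 mm².
δ_mech = NL/(AE) = 62300·366/(674.2·105000) = 0.3221 mm.

0.322 mm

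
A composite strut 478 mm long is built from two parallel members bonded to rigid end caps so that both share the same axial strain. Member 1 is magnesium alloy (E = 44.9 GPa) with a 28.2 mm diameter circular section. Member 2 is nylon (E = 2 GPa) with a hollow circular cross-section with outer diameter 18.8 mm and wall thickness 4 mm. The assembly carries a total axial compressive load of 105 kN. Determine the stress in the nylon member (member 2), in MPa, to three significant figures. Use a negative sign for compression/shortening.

-7.39 MPa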